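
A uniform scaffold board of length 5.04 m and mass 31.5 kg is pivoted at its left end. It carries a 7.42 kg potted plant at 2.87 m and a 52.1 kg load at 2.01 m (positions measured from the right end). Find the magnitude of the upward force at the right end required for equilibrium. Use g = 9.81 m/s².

F ≈ 493 N

About the left end:
Beam weight: 31.5 × 9.81 = 309 N down at 2.52 m → arm 2.52 m, τ = 309 × 2.52 = 778.7 N·m clockwise.
Potted plant: 7.42 × 9.81 = 72.79 N down at 2.87 m → arm 2.17 m, τ = 72.79 × 2.17 = 158 N·m clockwise.
Load: 52.1 × 9.81 = 511.1 N down at 2.01 m → arm 3.03 m, τ = 511.1 × 3.03 = 1549 N·m clockwise.
Net moment of the loads = 2486 N·m clockwise.
The upward force F acts at the right end, arm 5.04 m, giving F × 5.04 counterclockwise.
For rotational equilibrium, F × 5.04 = 2486, so F = 2486 / 5.04 = 493 N.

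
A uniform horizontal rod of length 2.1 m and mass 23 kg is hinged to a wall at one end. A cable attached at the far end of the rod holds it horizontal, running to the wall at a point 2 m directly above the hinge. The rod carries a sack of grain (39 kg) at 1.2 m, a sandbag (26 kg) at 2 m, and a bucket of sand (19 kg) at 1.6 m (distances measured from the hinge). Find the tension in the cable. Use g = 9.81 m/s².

Take moments about the hinge.
Beam weight: 23 × 9.81 = 225.6 N down at 1.05 m → arm 1.05 m, τ = 225.6 × 1.05 = 236.9 N·m clockwise.
Sack of grain: 39 × 9.81 = 382.6 N down at 1.2 m → arm 1.2 m, τ = 382.6 × 1.2 = 459.1 N·m clockwise.
Sandbag: 26 × 9.81 = 255.1 N down at 2 m → arm 2 m, τ = 255.1 × 2 = 510.2 N·m clockwise.
Bucket of sand: 19 × 9.81 = 186.4 N down at 1.6 m → arm 1.6 m, τ = 186.4 × 1.6 = 298.2 N·m clockwise.
Total clockwise load moment = 1504 N·m.
The cable tension T acts at 2.1 m; only its component perpendicular to the rod, T sinθ, produces torque. sinθ = h/√(h²+d²) = 2/√(2²+2.1²) = 0.6897.
For rotational equilibrium, T × 2.1 × 0.6897 = 1504, so T = 1504 / 1.448 = 1040 N.

T ≈ 1040 N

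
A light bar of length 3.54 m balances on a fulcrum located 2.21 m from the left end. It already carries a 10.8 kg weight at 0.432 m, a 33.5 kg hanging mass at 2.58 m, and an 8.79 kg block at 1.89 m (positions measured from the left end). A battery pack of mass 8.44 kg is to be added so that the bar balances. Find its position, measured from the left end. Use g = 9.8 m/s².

x ≈ 3.35 m from the left end

Take moments about the fulcrum (at 2.21 m from the left end).
Weight: 10.8 × 9.8 = 105.8 N down at 0.432 m → arm 1.778 m, τ = 105.8 × 1.778 = 188.1 N·m counterclockwise.
Hanging mass: 33.5 × 9.8 = 328.3 N down at 2.58 m → arm 0.37 m, τ = 328.3 × 0.37 = 121.5 N·m clockwise.
Block: 8.79 × 9.8 = 86.14 N down at 1.89 m → arm 0.32 m, τ = 86.14 × 0.32 = 27.56 N·m counterclockwise.
Net moment of existing loads = 94.16 N·m counterclockwise.
The battery pack weighs 8.44 × 9.8 = 82.71 N and must supply an equal clockwise moment, so its lever arm about the fulcrum is 94.16 / 82.71 = 1.14 m.
That puts it at 2.21 + 1.14 = 3.35 m from the left end.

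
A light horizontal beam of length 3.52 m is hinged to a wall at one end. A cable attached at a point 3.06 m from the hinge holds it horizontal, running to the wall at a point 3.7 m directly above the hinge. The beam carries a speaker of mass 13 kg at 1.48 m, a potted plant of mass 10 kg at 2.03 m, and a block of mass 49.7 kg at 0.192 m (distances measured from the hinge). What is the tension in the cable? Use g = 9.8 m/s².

T ≈ 204 N

Taking torques about the hinge:
Speaker: 13 × 9.8 = 127.4 N down at 1.48 m → arm 1.48 m, τ = 127.4 × 1.48 = 188.6 N·m clockwise.
Potted plant: 10 × 9.8 = 98 N down at 2.03 m → arm 2.03 m, τ = 98 × 2.03 = 198.9 N·m clockwise.
Block: 49.7 × 9.8 = 487.1 N down at 0.192 m → arm 0.192 m, τ = 487.1 × 0.192 = 93.52 N·m clockwise.
Total clockwise load moment = 481 N·m.
The cable tension T acts at 3.06 m; only its component perpendicular to the beam, T sinθ, produces torque. sinθ = h/√(h²+d²) = 3.7/√(3.7²+3.06²) = 0.7706.
Balancing moments: T × 3.06 × 0.7706 = 481, giving T = 481 / 2.358 = 204 N.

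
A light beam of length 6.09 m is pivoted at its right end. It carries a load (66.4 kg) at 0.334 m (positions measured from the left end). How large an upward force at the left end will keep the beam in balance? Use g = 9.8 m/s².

About the right end:
Load: 66.4 × 9.8 = 650.7 N down at 0.334 m → arm 5.756 m, τ = 650.7 × 5.756 = 3745 N·m counterclockwise.
Net moment of the loads = 3745 N·m counterclockwise.
The upward force F acts at the left end, arm 6.09 m, giving F × 6.09 clockwise.
Balancing moments: F × 6.09 = 3745, giving F = 3745 / 6.09 = 615 N.

F ≈ 615 N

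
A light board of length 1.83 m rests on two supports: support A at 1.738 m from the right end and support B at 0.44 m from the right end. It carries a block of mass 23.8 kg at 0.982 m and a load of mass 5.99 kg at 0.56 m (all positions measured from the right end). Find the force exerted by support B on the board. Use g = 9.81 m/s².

About support A:
Block: 23.8 × 9.81 = 233.5 N down at 0.982 m → arm 0.756 m, τ = 233.5 × 0.756 = 176.5 N·m clockwise.
Load: 5.99 × 9.81 = 58.76 N down at 0.56 m → arm 1.178 m, τ = 58.76 × 1.178 = 69.22 N·m clockwise.
Net load moment about support A = 245.7 N·m clockwise.
Reaction R at support B is upward at 0.44 m, arm 1.298 m → moment R × 1.298 counterclockwise.
Balancing moments: R × 1.298 = 245.7, giving R = 189 N.

R_B ≈ 189 N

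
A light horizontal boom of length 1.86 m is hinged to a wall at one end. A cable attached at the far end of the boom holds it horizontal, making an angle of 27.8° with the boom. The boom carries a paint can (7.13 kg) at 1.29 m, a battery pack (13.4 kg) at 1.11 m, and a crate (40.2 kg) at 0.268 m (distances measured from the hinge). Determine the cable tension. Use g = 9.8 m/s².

Sum moments about the hinge (the unknown hinge reaction has zero arm there).
Paint can: 7.13 × 9.8 = 69.87 N down at 1.29 m → arm 1.29 m, τ = 69.87 × 1.29 = 90.13 N·m clockwise.
Battery pack: 13.4 × 9.8 = 131.3 N down at 1.11 m → arm 1.11 m, τ = 131.3 × 1.11 = 145.7 N·m clockwise.
Crate: 40.2 × 9.8 = 394 N down at 0.268 m → arm 0.268 m, τ = 394 × 0.268 = 105.6 N·m clockwise.
Total clockwise load moment = 341.4 N·m.
The cable tension T acts at 1.86 m; only its component perpendicular to the boom, T sinθ, produces torque. sin 27.8° = 0.4664.
Στ = 0 ⇒ T × 1.86 × 0.4664 = 341.4 ⇒ T = 341.4 / 0.8675 = 394 N.

T ≈ 394 N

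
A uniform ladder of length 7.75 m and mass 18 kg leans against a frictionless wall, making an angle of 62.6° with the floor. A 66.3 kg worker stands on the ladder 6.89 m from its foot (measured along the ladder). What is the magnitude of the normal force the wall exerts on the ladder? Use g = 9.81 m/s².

N_wall ≈ 345 N

About the foot of the ladder:
Ladder weight 18×9.81 = 176.6 N acts at 3.875 m along the ladder; its horizontal arm is 3.875·cos62.6° = 1.783 m → τ = 314.9 N·m clockwise.
Worker: 66.3×9.81 = 650.4 N at 6.89 m → arm 3.171 m → τ = 2062 N·m clockwise.
Wall normal N acts horizontally at the top; its moment arm is the height L sinθ = 7.75·sin62.6° = 6.881 m, counterclockwise.
Balancing moments: N × 6.881 = 2377, giving N = 345 N.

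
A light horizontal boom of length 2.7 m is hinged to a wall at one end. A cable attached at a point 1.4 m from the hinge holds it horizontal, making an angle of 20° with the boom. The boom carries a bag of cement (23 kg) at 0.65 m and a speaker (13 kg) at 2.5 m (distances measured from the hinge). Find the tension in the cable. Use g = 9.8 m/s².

T ≈ 971 N

Take moments about the hinge.
Bag of cement: 23 × 9.8 = 225.4 N down at 0.65 m → arm 0.65 m, τ = 225.4 × 0.65 = 146.5 N·m clockwise.
Speaker: 13 × 9.8 = 127.4 N down at 2.5 m → arm 2.5 m, τ = 127.4 × 2.5 = 318.5 N·m clockwise.
Total clockwise load moment = 465 N·m.
The cable tension T acts at 1.4 m; only its component perpendicular to the boom, T sinθ, produces torque. sin 20° = 0.342.
Στ = 0 ⇒ T × 1.4 × 0.342 = 465 ⇒ T = 465 / 0.4788 = 971 N.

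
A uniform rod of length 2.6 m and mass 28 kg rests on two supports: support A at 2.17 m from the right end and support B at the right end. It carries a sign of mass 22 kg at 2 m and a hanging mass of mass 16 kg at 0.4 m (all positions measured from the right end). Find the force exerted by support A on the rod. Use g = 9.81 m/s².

R_A ≈ 392 N

About support B:
Beam weight: 28 × 9.81 = 274.7 N down at 1.3 m → arm 1.3 m, τ = 274.7 × 1.3 = 357.1 N·m counterclockwise.
Sign: 22 × 9.81 = 215.8 N down at 2 m → arm 2 m, τ = 215.8 × 2 = 431.6 N·m counterclockwise.
Hanging mass: 16 × 9.81 = 157 N down at 0.4 m → arm 0.4 m, τ = 157 × 0.4 = 62.8 N·m counterclockwise.
Net load moment about support B = 851.5 N·m counterclockwise.
Reaction R at support A is upward at 2.17 m, arm 2.17 m → moment R × 2.17 clockwise.
Setting net torque to zero: R × 2.17 = 851.5 → R = 392 N.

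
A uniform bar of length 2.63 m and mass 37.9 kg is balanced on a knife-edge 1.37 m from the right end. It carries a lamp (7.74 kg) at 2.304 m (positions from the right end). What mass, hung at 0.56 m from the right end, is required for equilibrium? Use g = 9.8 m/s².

Choose the knife-edge (at 1.37 m from the right end) as the axis so the support reaction has zero arm there.
Beam weight: 37.9 × 9.8 = 371.4 N down at 1.315 m → arm 0.055 m, τ = 371.4 × 0.055 = 20.43 N·m clockwise.
Lamp: 7.74 × 9.8 = 75.85 N down at 2.304 m → arm 0.934 m, τ = 75.85 × 0.934 = 70.84 N·m counterclockwise.
Net moment of known loads = 50.41 N·m counterclockwise.
An unknown mass m at 0.56 m has arm 0.81 m; its moment is m·g·0.81 clockwise.
Setting net torque to zero: m × 9.8 × 0.81 = 50.41 → m = 50.41 / (9.8 × 0.81) = 6.35 kg.

m ≈ 6.35 kg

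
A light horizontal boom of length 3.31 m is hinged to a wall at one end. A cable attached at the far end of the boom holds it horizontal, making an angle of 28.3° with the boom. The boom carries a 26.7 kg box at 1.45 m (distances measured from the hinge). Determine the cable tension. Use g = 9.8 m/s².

Take moments about the hinge.
Box: 26.7 × 9.8 = 261.7 N down at 1.45 m → arm 1.45 m, τ = 261.7 × 1.45 = 379.5 N·m clockwise.
Total clockwise load moment = 379.5 N·m.
The cable tension T acts at 3.31 m; only its component perpendicular to the boom, T sinθ, produces torque. sin 28.3° = 0.4741.
Στ = 0 ⇒ T × 3.31 × 0.4741 = 379.5 ⇒ T = 379.5 / 1.569 = 242 N.

T ≈ 242 N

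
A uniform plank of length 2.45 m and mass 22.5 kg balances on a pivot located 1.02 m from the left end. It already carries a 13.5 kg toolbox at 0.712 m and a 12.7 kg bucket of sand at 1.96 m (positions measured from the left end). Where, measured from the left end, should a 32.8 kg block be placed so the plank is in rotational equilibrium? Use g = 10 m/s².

x ≈ 0.642 m from the left end

Sum moments about the pivot (at 1.02 m from the left end) (the support reaction has zero arm there).
Beam weight: 22.5 × 10 = 225 N down at 1.225 m → arm 0.205 m, τ = 225 × 0.205 = 46.12 N·m clockwise.
Toolbox: 13.5 × 10 = 135 N down at 0.712 m → arm 0.308 m, τ = 135 × 0.308 = 41.58 N·m counterclockwise.
Bucket of sand: 12.7 × 10 = 127 N down at 1.96 m → arm 0.94 m, τ = 127 × 0.94 = 119.4 N·m clockwise.
Net moment of existing loads = 123.9 N·m clockwise.
The block weighs 32.8 × 10 = 328 N and must supply an equal counterclockwise moment, so its lever arm about the pivot is 123.9 / 328 = 0.378 m.
That puts it at 1.02 − 0.378 = 0.642 m from the left end.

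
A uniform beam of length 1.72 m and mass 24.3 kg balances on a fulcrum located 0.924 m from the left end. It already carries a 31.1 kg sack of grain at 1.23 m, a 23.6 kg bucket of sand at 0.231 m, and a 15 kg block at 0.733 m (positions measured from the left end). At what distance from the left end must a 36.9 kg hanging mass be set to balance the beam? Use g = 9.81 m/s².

Sum moments about the fulcrum (at 0.924 m from the left end) (the support reaction has zero arm there).
Beam weight: 24.3 × 9.81 = 238.4 N down at 0.86 m → arm 0.064 m, τ = 238.4 × 0.064 = 15.26 N·m counterclockwise.
Sack of grain: 31.1 × 9.81 = 305.1 N down at 1.23 m → arm 0.306 m, τ = 305.1 × 0.306 = 93.36 N·m clockwise.
Bucket of sand: 23.6 × 9.81 = 231.5 N down at 0.231 m → arm 0.693 m, τ = 231.5 × 0.693 = 160.4 N·m counterclockwise.
Block: 15 × 9.81 = 147.2 N down at 0.733 m → arm 0.191 m, τ = 147.2 × 0.191 = 28.12 N·m counterclockwise.
Net moment of existing loads = 110.4 N·m counterclockwise.
The hanging mass weighs 36.9 × 9.81 = 362 N and must supply an equal clockwise moment, so its lever arm about the fulcrum is 110.4 / 362 = 0.305 m.
That puts it at 0.924 + 0.305 = 1.23 m from the left end.

x ≈ 1.23 m from the left end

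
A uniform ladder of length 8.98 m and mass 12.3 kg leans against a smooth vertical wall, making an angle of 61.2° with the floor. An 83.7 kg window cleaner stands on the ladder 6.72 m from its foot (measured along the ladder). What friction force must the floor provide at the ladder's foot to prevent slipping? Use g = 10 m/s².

f ≈ 378 N

Sum moments about the foot of the ladder (the floor normal and friction both act there and drop out).
Ladder weight 12.3×10 = 123 N acts at 4.49 m along the ladder; its horizontal arm is 4.49·cos61.2° = 2.163 m → τ = 266 N·m clockwise.
Window cleaner: 83.7×10 = 837 N at 6.72 m → arm 3.237 m → τ = 2709 N·m clockwise.
Wall normal N acts horizontally at the top; its moment arm is the height L sinθ = 8.98·sin61.2° = 7.869 m, counterclockwise.
Balancing moments: N × 7.869 = 2975, giving N = 378 N.
ΣFx = 0: friction at the foot balances the wall's push, so f = N_wall = 378 N.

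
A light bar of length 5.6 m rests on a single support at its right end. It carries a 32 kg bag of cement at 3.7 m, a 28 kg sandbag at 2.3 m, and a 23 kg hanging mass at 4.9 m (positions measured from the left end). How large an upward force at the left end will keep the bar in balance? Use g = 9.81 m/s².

Taking torques about the right end:
Bag of cement: 32 × 9.81 = 313.9 N down at 3.7 m → arm 1.9 m, τ = 313.9 × 1.9 = 596.4 N·m counterclockwise.
Sandbag: 28 × 9.81 = 274.7 N down at 2.3 m → arm 3.3 m, τ = 274.7 × 3.3 = 906.5 N·m counterclockwise.
Hanging mass: 23 × 9.81 = 225.6 N down at 4.9 m → arm 0.7 m, τ = 225.6 × 0.7 = 157.9 N·m counterclockwise.
Net moment of the loads = 1661 N·m counterclockwise.
The upward force F acts at the left end, arm 5.6 m, giving F × 5.6 clockwise.
Balancing moments: F × 5.6 = 1661, giving F = 1661 / 5.6 = 297 N.

F ≈ 297 N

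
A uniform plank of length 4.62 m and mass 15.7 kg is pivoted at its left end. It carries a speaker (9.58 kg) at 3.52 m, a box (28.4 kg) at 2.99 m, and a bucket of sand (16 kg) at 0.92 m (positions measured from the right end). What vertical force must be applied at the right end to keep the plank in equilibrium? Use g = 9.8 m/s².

Choose the left end as the axis so the unknown pivot reaction has zero arm there.
Beam weight: 15.7 × 9.8 = 153.9 N down at 2.31 m → arm 2.31 m, τ = 153.9 × 2.31 = 355.5 N·m clockwise.
Speaker: 9.58 × 9.8 = 93.88 N down at 3.52 m → arm 1.1 m, τ = 93.88 × 1.1 = 103.3 N·m clockwise.
Box: 28.4 × 9.8 = 278.3 N down at 2.99 m → arm 1.63 m, τ = 278.3 × 1.63 = 453.6 N·m clockwise.
Bucket of sand: 16 × 9.8 = 156.8 N down at 0.92 m → arm 3.7 m, τ = 156.8 × 3.7 = 580.2 N·m clockwise.
Net moment of the loads = 1493 N·m clockwise.
The upward force F acts at the right end, arm 4.62 m, giving F × 4.62 counterclockwise.
Setting net torque to zero: F × 4.62 = 1493 → F = 1493 / 4.62 = 323 N.

F ≈ 323 N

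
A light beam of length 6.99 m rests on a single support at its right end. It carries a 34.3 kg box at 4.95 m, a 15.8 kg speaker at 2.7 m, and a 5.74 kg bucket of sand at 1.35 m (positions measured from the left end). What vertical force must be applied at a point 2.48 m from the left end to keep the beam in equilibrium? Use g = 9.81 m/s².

F ≈ 370 N

Take moments about the right end.
Box: 34.3 × 9.81 = 336.5 N down at 4.95 m → arm 2.04 m, τ = 336.5 × 2.04 = 686.5 N·m counterclockwise.
Speaker: 15.8 × 9.81 = 155 N down at 2.7 m → arm 4.29 m, τ = 155 × 4.29 = 665 N·m counterclockwise.
Bucket of sand: 5.74 × 9.81 = 56.31 N down at 1.35 m → arm 5.64 m, τ = 56.31 × 5.64 = 317.6 N·m counterclockwise.
Net moment of the loads = 1669 N·m counterclockwise.
The upward force F acts at a point 2.48 m from the left end, arm 4.51 m, giving F × 4.51 clockwise.
Balancing moments: F × 4.51 = 1669, giving F = 1669 / 4.51 = 370 N.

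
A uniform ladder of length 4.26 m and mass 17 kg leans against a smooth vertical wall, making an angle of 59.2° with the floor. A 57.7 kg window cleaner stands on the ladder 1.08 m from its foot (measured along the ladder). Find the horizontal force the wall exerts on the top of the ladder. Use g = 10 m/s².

N_wall ≈ 138 N

Take moments about the foot of the ladder.
Ladder weight 17×10 = 170 N acts at 2.13 m along the ladder; its horizontal arm is 2.13·cos59.2° = 1.091 m → τ = 185.5 N·m clockwise.
Window cleaner: 57.7×10 = 577 N at 1.08 m → arm 0.553 m → τ = 319.1 N·m clockwise.
Wall normal N acts horizontally at the top; its moment arm is the height L sinθ = 4.26·sin59.2° = 3.659 m, counterclockwise.
For rotational equilibrium, N × 3.659 = 504.6, so N = 138 N.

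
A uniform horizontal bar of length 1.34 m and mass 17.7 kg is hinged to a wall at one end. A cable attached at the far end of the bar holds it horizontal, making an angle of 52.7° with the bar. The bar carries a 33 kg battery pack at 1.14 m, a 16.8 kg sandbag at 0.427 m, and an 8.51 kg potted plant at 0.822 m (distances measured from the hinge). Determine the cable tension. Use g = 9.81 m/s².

T ≈ 586 N

Taking torques about the hinge:
Beam weight: 17.7 × 9.81 = 173.6 N down at 0.67 m → arm 0.67 m, τ = 173.6 × 0.67 = 116.3 N·m clockwise.
Battery pack: 33 × 9.81 = 323.7 N down at 1.14 m → arm 1.14 m, τ = 323.7 × 1.14 = 369 N·m clockwise.
Sandbag: 16.8 × 9.81 = 164.8 N down at 0.427 m → arm 0.427 m, τ = 164.8 × 0.427 = 70.37 N·m clockwise.
Potted plant: 8.51 × 9.81 = 83.48 N down at 0.822 m → arm 0.822 m, τ = 83.48 × 0.822 = 68.62 N·m clockwise.
Total clockwise load moment = 624.3 N·m.
The cable tension T acts at 1.34 m; only its component perpendicular to the bar, T sinθ, produces torque. sin 52.7° = 0.7955.
For rotational equilibrium, T × 1.34 × 0.7955 = 624.3, so T = 624.3 / 1.066 = 586 N.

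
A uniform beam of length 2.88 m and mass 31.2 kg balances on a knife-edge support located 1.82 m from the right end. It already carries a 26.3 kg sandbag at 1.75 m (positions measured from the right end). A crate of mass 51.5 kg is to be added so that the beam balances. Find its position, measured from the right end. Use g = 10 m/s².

Choose the knife-edge support (at 1.82 m from the right end) as the axis so the support reaction has zero arm there.
Beam weight: 31.2 × 10 = 312 N down at 1.44 m → arm 0.38 m, τ = 312 × 0.38 = 118.6 N·m clockwise.
Sandbag: 26.3 × 10 = 263 N down at 1.75 m → arm 0.07 m, τ = 263 × 0.07 = 18.41 N·m clockwise.
Net moment of existing loads = 137 N·m clockwise.
The crate weighs 51.5 × 10 = 515 N and must supply an equal counterclockwise moment, so its lever arm about the knife-edge support is 137 / 515 = 0.266 m.
That puts it at 1.82 + 0.266 = 2.09 m from the right end.

x ≈ 2.09 m from the right end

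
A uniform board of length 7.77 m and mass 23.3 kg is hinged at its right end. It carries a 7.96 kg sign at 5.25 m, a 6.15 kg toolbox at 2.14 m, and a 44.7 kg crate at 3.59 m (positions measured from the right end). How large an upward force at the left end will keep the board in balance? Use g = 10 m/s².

Sum moments about the right end (the unknown pivot reaction has zero arm there).
Beam weight: 23.3 × 10 = 233 N down at 3.885 m → arm 3.885 m, τ = 233 × 3.885 = 905.2 N·m counterclockwise.
Sign: 7.96 × 10 = 79.6 N down at 5.25 m → arm 5.25 m, τ = 79.6 × 5.25 = 417.9 N·m counterclockwise.
Toolbox: 6.15 × 10 = 61.5 N down at 2.14 m → arm 2.14 m, τ = 61.5 × 2.14 = 131.6 N·m counterclockwise.
Crate: 44.7 × 10 = 447 N down at 3.59 m → arm 3.59 m, τ = 447 × 3.59 = 1605 N·m counterclockwise.
Net moment of the loads = 3060 N·m counterclockwise.
The upward force F acts at the left end, arm 7.77 m, giving F × 7.77 clockwise.
Setting net torque to zero: F × 7.77 = 3060 → F = 3060 / 7.77 = 394 N.

F ≈ 394 N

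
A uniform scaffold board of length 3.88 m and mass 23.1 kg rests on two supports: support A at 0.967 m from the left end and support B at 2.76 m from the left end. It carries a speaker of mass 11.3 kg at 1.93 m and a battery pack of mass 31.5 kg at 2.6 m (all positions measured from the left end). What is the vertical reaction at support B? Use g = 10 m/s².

About support A:
Beam weight: 23.1 × 10 = 231 N down at 1.94 m → arm 0.973 m, τ = 231 × 0.973 = 224.8 N·m clockwise.
Speaker: 11.3 × 10 = 113 N down at 1.93 m → arm 0.963 m, τ = 113 × 0.963 = 108.8 N·m clockwise.
Battery pack: 31.5 × 10 = 315 N down at 2.6 m → arm 1.633 m, τ = 315 × 1.633 = 514.4 N·m clockwise.
Net load moment about support A = 848 N·m clockwise.
Reaction R at support B is upward at 2.76 m, arm 1.793 m → moment R × 1.793 counterclockwise.
Στ = 0 ⇒ R × 1.793 = 848 ⇒ R = 473 N.

R_B ≈ 473 N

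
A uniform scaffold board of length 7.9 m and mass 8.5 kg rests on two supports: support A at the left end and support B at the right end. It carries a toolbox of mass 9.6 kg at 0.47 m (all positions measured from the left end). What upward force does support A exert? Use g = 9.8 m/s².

R_A ≈ 130 N

Take moments about support B.
Beam weight: 8.5 × 9.8 = 83.3 N down at 3.95 m → arm 3.95 m, τ = 83.3 × 3.95 = 329 N·m counterclockwise.
Toolbox: 9.6 × 9.8 = 94.08 N down at 0.47 m → arm 7.43 m, τ = 94.08 × 7.43 = 699 N·m counterclockwise.
Net load moment about support B = 1028 N·m counterclockwise.
Reaction R at support A is upward at 0 m, arm 7.9 m → moment R × 7.9 clockwise.
Setting net torque to zero: R × 7.9 = 1028 → R = 130 N.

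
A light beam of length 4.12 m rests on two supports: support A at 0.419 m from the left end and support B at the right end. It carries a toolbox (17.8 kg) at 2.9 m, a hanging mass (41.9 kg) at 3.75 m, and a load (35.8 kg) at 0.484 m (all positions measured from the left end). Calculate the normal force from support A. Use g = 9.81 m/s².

Take moments about support B.
Toolbox: 17.8 × 9.81 = 174.6 N down at 2.9 m → arm 1.22 m, τ = 174.6 × 1.22 = 213 N·m counterclockwise.
Hanging mass: 41.9 × 9.81 = 411 N down at 3.75 m → arm 0.37 m, τ = 411 × 0.37 = 152.1 N·m counterclockwise.
Load: 35.8 × 9.81 = 351.2 N down at 0.484 m → arm 3.636 m, τ = 351.2 × 3.636 = 1277 N·m counterclockwise.
Net load moment about support B = 1642 N·m counterclockwise.
Reaction R at support A is upward at 0.419 m, arm 3.701 m → moment R × 3.701 clockwise.
Balancing moments: R × 3.701 = 1642, giving R = 444 N.

R_A ≈ 444 N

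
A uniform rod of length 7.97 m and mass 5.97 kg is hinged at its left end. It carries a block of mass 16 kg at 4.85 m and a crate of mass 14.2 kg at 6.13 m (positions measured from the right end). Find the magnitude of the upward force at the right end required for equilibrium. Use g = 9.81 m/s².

About the left end:
Beam weight: 5.97 × 9.81 = 58.57 N down at 3.985 m → arm 3.985 m, τ = 58.57 × 3.985 = 233.4 N·m clockwise.
Block: 16 × 9.81 = 157 N down at 4.85 m → arm 3.12 m, τ = 157 × 3.12 = 489.8 N·m clockwise.
Crate: 14.2 × 9.81 = 139.3 N down at 6.13 m → arm 1.84 m, τ = 139.3 × 1.84 = 256.3 N·m clockwise.
Net moment of the loads = 979.5 N·m clockwise.
The upward force F acts at the right end, arm 7.97 m, giving F × 7.97 counterclockwise.
For rotational equilibrium, F × 7.97 = 979.5, so F = 979.5 / 7.97 = 123 N.

F ≈ 123 N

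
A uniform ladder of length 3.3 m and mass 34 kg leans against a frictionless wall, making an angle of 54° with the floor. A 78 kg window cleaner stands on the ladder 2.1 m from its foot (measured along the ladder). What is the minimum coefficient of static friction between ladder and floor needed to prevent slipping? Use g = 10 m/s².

μ_min ≈ 0.432

Sum moments about the foot of the ladder (the floor normal and friction both act there and drop out).
Ladder weight 34×10 = 340 N acts at 1.65 m along the ladder; its horizontal arm is 1.65·cos54° = 0.9698 m → τ = 329.7 N·m clockwise.
Window cleaner: 78×10 = 780 N at 2.1 m → arm 1.234 m → τ = 962.5 N·m clockwise.
Wall normal N acts horizontally at the top; its moment arm is the height L sinθ = 3.3·sin54° = 2.67 m, counterclockwise.
Στ = 0 ⇒ N × 2.67 = 1292 ⇒ N = 483.9 N.
ΣFx = 0 ⇒ f = N_wall = 483.9 N. ΣFy = 0 ⇒ N_floor = 1120 N.
μ_min = f / N_floor = 483.9 / 1120 = 0.432.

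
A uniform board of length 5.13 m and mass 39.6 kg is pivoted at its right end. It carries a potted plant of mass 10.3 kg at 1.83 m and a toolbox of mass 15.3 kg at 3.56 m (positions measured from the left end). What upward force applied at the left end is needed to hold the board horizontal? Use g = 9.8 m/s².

F ≈ 305 N

About the right end:
Beam weight: 39.6 × 9.8 = 388.1 N down at 2.565 m → arm 2.565 m, τ = 388.1 × 2.565 = 995.5 N·m counterclockwise.
Potted plant: 10.3 × 9.8 = 100.9 N down at 1.83 m → arm 3.3 m, τ = 100.9 × 3.3 = 333 N·m counterclockwise.
Toolbox: 15.3 × 9.8 = 149.9 N down at 3.56 m → arm 1.57 m, τ = 149.9 × 1.57 = 235.3 N·m counterclockwise.
Net moment of the loads = 1564 N·m counterclockwise.
The upward force F acts at the left end, arm 5.13 m, giving F × 5.13 clockwise.
Στ = 0 ⇒ F × 5.13 = 1564 ⇒ F = 1564 / 5.13 = 305 N.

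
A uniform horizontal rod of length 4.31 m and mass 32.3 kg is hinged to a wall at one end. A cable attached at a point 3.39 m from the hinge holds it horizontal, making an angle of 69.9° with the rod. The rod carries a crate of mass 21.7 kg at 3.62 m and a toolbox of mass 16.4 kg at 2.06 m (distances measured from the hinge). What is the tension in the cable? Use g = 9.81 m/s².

T ≈ 561 N

Taking torques about the hinge:
Beam weight: 32.3 × 9.81 = 316.9 N down at 2.155 m → arm 2.155 m, τ = 316.9 × 2.155 = 682.9 N·m clockwise.
Crate: 21.7 × 9.81 = 212.9 N down at 3.62 m → arm 3.62 m, τ = 212.9 × 3.62 = 770.7 N·m clockwise.
Toolbox: 16.4 × 9.81 = 160.9 N down at 2.06 m → arm 2.06 m, τ = 160.9 × 2.06 = 331.5 N·m clockwise.
Total clockwise load moment = 1785 N·m.
The cable tension T acts at 3.39 m; only its component perpendicular to the rod, T sinθ, produces torque. sin 69.9° = 0.9391.
Στ = 0 ⇒ T × 3.39 × 0.9391 = 1785 ⇒ T = 1785 / 3.184 = 561 N.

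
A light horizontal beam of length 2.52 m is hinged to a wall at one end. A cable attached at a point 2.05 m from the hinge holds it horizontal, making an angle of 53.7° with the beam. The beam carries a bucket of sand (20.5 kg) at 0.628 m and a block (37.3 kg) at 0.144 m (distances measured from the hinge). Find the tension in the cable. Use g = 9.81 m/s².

T ≈ 108 N

Take moments about the hinge.
Bucket of sand: 20.5 × 9.81 = 201.1 N down at 0.628 m → arm 0.628 m, τ = 201.1 × 0.628 = 126.3 N·m clockwise.
Block: 37.3 × 9.81 = 365.9 N down at 0.144 m → arm 0.144 m, τ = 365.9 × 0.144 = 52.69 N·m clockwise.
Total clockwise load moment = 179 N·m.
The cable tension T acts at 2.05 m; only its component perpendicular to the beam, T sinθ, produces torque. sin 53.7° = 0.8059.
Setting net torque to zero: T × 2.05 × 0.8059 = 179 → T = 179 / 1.652 = 108 N.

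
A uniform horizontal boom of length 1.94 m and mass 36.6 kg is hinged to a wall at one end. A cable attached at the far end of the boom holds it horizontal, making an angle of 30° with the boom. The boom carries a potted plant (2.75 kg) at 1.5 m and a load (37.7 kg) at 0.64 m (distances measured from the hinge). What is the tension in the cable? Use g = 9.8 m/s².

Taking torques about the hinge:
Beam weight: 36.6 × 9.8 = 358.7 N down at 0.97 m → arm 0.97 m, τ = 358.7 × 0.97 = 347.9 N·m clockwise.
Potted plant: 2.75 × 9.8 = 26.95 N down at 1.5 m → arm 1.5 m, τ = 26.95 × 1.5 = 40.42 N·m clockwise.
Load: 37.7 × 9.8 = 369.5 N down at 0.64 m → arm 0.64 m, τ = 369.5 × 0.64 = 236.5 N·m clockwise.
Total clockwise load moment = 624.8 N·m.
The cable tension T acts at 1.94 m; only its component perpendicular to the boom, T sinθ, produces torque. sin 30° = 0.5.
For rotational equilibrium, T × 1.94 × 0.5 = 624.8, so T = 624.8 / 0.97 = 644 N.

T ≈ 644 N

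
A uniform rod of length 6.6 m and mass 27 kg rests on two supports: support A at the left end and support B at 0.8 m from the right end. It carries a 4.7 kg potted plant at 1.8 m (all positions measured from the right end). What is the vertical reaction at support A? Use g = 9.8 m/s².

Choose support B as the axis so its reaction then has zero moment arm.
Beam weight: 27 × 9.8 = 264.6 N down at 3.3 m → arm 2.5 m, τ = 264.6 × 2.5 = 661.5 N·m counterclockwise.
Potted plant: 4.7 × 9.8 = 46.06 N down at 1.8 m → arm 1 m, τ = 46.06 × 1 = 46.06 N·m counterclockwise.
Net load moment about support B = 707.6 N·m counterclockwise.
Reaction R at support A is upward at 6.6 m, arm 5.8 m → moment R × 5.8 clockwise.
For rotational equilibrium, R × 5.8 = 707.6, so R = 122 N.

R_A ≈ 122 N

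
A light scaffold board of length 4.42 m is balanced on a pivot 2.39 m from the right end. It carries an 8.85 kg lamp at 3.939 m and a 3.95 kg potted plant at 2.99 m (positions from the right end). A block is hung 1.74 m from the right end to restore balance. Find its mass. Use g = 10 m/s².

Taking torques about the pivot (at 2.39 m from the right end):
Lamp: 8.85 × 10 = 88.5 N down at 3.939 m → arm 1.549 m, τ = 88.5 × 1.549 = 137.1 N·m counterclockwise.
Potted plant: 3.95 × 10 = 39.5 N down at 2.99 m → arm 0.6 m, τ = 39.5 × 0.6 = 23.7 N·m counterclockwise.
Net moment of known loads = 160.8 N·m counterclockwise.
An unknown mass m at 1.74 m has arm 0.65 m; its moment is m·g·0.65 clockwise.
Setting net torque to zero: m × 10 × 0.65 = 160.8 → m = 160.8 / (10 × 0.65) = 24.7 kg.

m ≈ 24.7 kg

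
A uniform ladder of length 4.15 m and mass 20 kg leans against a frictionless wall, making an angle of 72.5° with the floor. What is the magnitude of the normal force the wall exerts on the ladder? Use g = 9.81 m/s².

Taking torques about the foot of the ladder:
Ladder weight 20×9.81 = 196.2 N acts at 2.075 m along the ladder; its horizontal arm is 2.075·cos72.5° = 0.624 m → τ = 122.4 N·m clockwise.
Wall normal N acts horizontally at the top; its moment arm is the height L sinθ = 4.15·sin72.5° = 3.958 m, counterclockwise.
Setting net torque to zero: N × 3.958 = 122.4 → N = 30.9 N.

N_wall ≈ 30.9 N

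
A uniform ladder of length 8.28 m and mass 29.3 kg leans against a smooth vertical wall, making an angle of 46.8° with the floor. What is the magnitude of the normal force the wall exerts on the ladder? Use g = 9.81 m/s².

Take moments about the foot of the ladder.
Ladder weight 29.3×9.81 = 287.4 N acts at 4.14 m along the ladder; its horizontal arm is 4.14·cos46.8° = 2.834 m → τ = 814.5 N·m clockwise.
Wall normal N acts horizontally at the top; its moment arm is the height L sinθ = 8.28·sin46.8° = 6.036 m, counterclockwise.
For rotational equilibrium, N × 6.036 = 814.5, so N = 135 N.

N_wall ≈ 135 N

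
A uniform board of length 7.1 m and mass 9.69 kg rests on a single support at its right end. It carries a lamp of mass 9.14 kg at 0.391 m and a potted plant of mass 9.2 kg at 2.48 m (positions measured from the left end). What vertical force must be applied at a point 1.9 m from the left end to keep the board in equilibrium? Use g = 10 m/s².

F ≈ 266 N

Take moments about the right end.
Beam weight: 9.69 × 10 = 96.9 N down at 3.55 m → arm 3.55 m, τ = 96.9 × 3.55 = 344 N·m counterclockwise.
Lamp: 9.14 × 10 = 91.4 N down at 0.391 m → arm 6.709 m, τ = 91.4 × 6.709 = 613.2 N·m counterclockwise.
Potted plant: 9.2 × 10 = 92 N down at 2.48 m → arm 4.62 m, τ = 92 × 4.62 = 425 N·m counterclockwise.
Net moment of the loads = 1382 N·m counterclockwise.
The upward force F acts at a point 1.9 m from the left end, arm 5.2 m, giving F × 5.2 clockwise.
Balancing moments: F × 5.2 = 1382, giving F = 1382 / 5.2 = 266 N.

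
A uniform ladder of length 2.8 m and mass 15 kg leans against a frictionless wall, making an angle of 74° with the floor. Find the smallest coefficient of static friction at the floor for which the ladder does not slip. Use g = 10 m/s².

μ_min ≈ 0.143

Take moments about the foot of the ladder.
Ladder weight 15×10 = 150 N acts at 1.4 m along the ladder; its horizontal arm is 1.4·cos74° = 0.3859 m → τ = 57.89 N·m clockwise.
Wall normal N acts horizontally at the top; its moment arm is the height L sinθ = 2.8·sin74° = 2.692 m, counterclockwise.
For rotational equilibrium, N × 2.692 = 57.89, so N = 21.5 N.
ΣFx = 0 ⇒ f = N_wall = 21.5 N. ΣFy = 0 ⇒ N_floor = 150 N.
μ_min = f / N_floor = 21.5 / 150 = 0.143.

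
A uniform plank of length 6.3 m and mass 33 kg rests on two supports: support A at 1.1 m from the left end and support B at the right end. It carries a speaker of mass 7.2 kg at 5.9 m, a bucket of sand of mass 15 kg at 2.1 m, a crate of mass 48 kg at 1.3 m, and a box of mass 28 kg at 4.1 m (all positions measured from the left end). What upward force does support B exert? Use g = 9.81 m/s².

Sum moments about support A (its reaction then has zero moment arm).
Beam weight: 33 × 9.81 = 323.7 N down at 3.15 m → arm 2.05 m, τ = 323.7 × 2.05 = 663.6 N·m clockwise.
Speaker: 7.2 × 9.81 = 70.63 N down at 5.9 m → arm 4.8 m, τ = 70.63 × 4.8 = 339 N·m clockwise.
Bucket of sand: 15 × 9.81 = 147.2 N down at 2.1 m → arm 1 m, τ = 147.2 × 1 = 147.2 N·m clockwise.
Crate: 48 × 9.81 = 470.9 N down at 1.3 m → arm 0.2 m, τ = 470.9 × 0.2 = 94.18 N·m clockwise.
Box: 28 × 9.81 = 274.7 N down at 4.1 m → arm 3 m, τ = 274.7 × 3 = 824.1 N·m clockwise.
Net load moment about support A = 2068 N·m clockwise.
Reaction R at support B is upward at 6.3 m, arm 5.2 m → moment R × 5.2 counterclockwise.
Balancing moments: R × 5.2 = 2068, giving R = 398 N.

R_B ≈ 398 N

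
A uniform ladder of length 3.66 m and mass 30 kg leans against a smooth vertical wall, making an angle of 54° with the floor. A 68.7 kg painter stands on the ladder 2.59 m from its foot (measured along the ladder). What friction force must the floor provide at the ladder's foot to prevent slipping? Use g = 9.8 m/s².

Take moments about the foot of the ladder.
Ladder weight 30×9.8 = 294 N acts at 1.83 m along the ladder; its horizontal arm is 1.83·cos54° = 1.076 m → τ = 316.3 N·m clockwise.
Painter: 68.7×9.8 = 673.3 N at 2.59 m → arm 1.522 m → τ = 1025 N·m clockwise.
Wall normal N acts horizontally at the top; its moment arm is the height L sinθ = 3.66·sin54° = 2.961 m, counterclockwise.
For rotational equilibrium, N × 2.961 = 1341, so N = 453 N.
ΣFx = 0: friction at the foot balances the wall's push, so f = N_wall = 453 N.

f ≈ 453 N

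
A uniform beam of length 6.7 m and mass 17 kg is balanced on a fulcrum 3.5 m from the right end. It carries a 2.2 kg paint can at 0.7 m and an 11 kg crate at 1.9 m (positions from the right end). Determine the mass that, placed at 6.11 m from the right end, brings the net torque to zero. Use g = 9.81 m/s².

Take moments about the fulcrum (at 3.5 m from the right end).
Beam weight: 17 × 9.81 = 166.8 N down at 3.35 m → arm 0.15 m, τ = 166.8 × 0.15 = 25.02 N·m clockwise.
Paint can: 2.2 × 9.81 = 21.58 N down at 0.7 m → arm 2.8 m, τ = 21.58 × 2.8 = 60.42 N·m clockwise.
Crate: 11 × 9.81 = 107.9 N down at 1.9 m → arm 1.6 m, τ = 107.9 × 1.6 = 172.6 N·m clockwise.
Net moment of known loads = 258 N·m clockwise.
An unknown mass m at 6.11 m has arm 2.61 m; its moment is m·g·2.61 counterclockwise.
Balancing moments: m × 9.81 × 2.61 = 258, giving m = 258 / (9.81 × 2.61) = 10.1 kg.

m ≈ 10.1 kg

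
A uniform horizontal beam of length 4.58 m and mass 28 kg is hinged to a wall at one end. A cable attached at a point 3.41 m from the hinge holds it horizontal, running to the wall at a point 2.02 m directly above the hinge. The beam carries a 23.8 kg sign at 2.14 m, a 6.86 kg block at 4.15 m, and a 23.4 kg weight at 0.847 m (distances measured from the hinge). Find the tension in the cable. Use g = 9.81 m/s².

T ≈ 922 N

Choose the hinge as the axis so the unknown hinge reaction has zero arm there.
Beam weight: 28 × 9.81 = 274.7 N down at 2.29 m → arm 2.29 m, τ = 274.7 × 2.29 = 629.1 N·m clockwise.
Sign: 23.8 × 9.81 = 233.5 N down at 2.14 m → arm 2.14 m, τ = 233.5 × 2.14 = 499.7 N·m clockwise.
Block: 6.86 × 9.81 = 67.3 N down at 4.15 m → arm 4.15 m, τ = 67.3 × 4.15 = 279.3 N·m clockwise.
Weight: 23.4 × 9.81 = 229.6 N down at 0.847 m → arm 0.847 m, τ = 229.6 × 0.847 = 194.5 N·m clockwise.
Total clockwise load moment = 1603 N·m.
The cable tension T acts at 3.41 m; only its component perpendicular to the beam, T sinθ, produces torque. sinθ = h/√(h²+d²) = 2.02/√(2.02²+3.41²) = 0.5097.
Balancing moments: T × 3.41 × 0.5097 = 1603, giving T = 1603 / 1.738 = 922 N.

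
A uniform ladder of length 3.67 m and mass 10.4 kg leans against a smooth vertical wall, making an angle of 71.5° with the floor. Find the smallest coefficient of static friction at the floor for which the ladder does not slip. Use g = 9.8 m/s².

Taking torques about the foot of the ladder:
Ladder weight 10.4×9.8 = 101.9 N acts at 1.835 m along the ladder; its horizontal arm is 1.835·cos71.5° = 0.5823 m → τ = 59.34 N·m clockwise.
Wall normal N acts horizontally at the top; its moment arm is the height L sinθ = 3.67·sin71.5° = 3.48 m, counterclockwise.
For rotational equilibrium, N × 3.48 = 59.34, so N = 17.05 N.
ΣFx = 0 ⇒ f = N_wall = 17.05 N. ΣFy = 0 ⇒ N_floor = 101.9 N.
μ_min = f / N_floor = 17.05 / 101.9 = 0.167.

μ_min ≈ 0.167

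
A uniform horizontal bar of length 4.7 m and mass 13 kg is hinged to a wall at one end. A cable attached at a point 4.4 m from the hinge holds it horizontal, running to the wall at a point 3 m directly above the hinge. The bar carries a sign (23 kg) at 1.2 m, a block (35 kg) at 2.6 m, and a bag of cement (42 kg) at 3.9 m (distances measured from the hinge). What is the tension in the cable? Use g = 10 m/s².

T ≈ 1260 N

About the hinge:
Beam weight: 13 × 10 = 130 N down at 2.35 m → arm 2.35 m, τ = 130 × 2.35 = 305.5 N·m clockwise.
Sign: 23 × 10 = 230 N down at 1.2 m → arm 1.2 m, τ = 230 × 1.2 = 276 N·m clockwise.
Block: 35 × 10 = 350 N down at 2.6 m → arm 2.6 m, τ = 350 × 2.6 = 910 N·m clockwise.
Bag of cement: 42 × 10 = 420 N down at 3.9 m → arm 3.9 m, τ = 420 × 3.9 = 1638 N·m clockwise.
Total clockwise load moment = 3130 N·m.
The cable tension T acts at 4.4 m; only its component perpendicular to the bar, T sinθ, produces torque. sinθ = h/√(h²+d²) = 3/√(3²+4.4²) = 0.5633.
Setting net torque to zero: T × 4.4 × 0.5633 = 3130 → T = 3130 / 2.479 = 1260 N.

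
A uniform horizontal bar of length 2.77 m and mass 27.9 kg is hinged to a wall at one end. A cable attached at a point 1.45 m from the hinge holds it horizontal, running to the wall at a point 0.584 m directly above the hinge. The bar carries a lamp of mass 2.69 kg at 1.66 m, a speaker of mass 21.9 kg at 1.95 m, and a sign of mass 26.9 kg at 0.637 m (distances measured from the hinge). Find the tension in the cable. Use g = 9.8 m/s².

Sum moments about the hinge (the unknown hinge reaction has zero arm there).
Beam weight: 27.9 × 9.8 = 273.4 N down at 1.385 m → arm 1.385 m, τ = 273.4 × 1.385 = 378.7 N·m clockwise.
Lamp: 2.69 × 9.8 = 26.36 N down at 1.66 m → arm 1.66 m, τ = 26.36 × 1.66 = 43.76 N·m clockwise.
Speaker: 21.9 × 9.8 = 214.6 N down at 1.95 m → arm 1.95 m, τ = 214.6 × 1.95 = 418.5 N·m clockwise.
Sign: 26.9 × 9.8 = 263.6 N down at 0.637 m → arm 0.637 m, τ = 263.6 × 0.637 = 167.9 N·m clockwise.
Total clockwise load moment = 1009 N·m.
The cable tension T acts at 1.45 m; only its component perpendicular to the bar, T sinθ, produces torque. sinθ = h/√(h²+d²) = 0.584/√(0.584²+1.45²) = 0.3736.
For rotational equilibrium, T × 1.45 × 0.3736 = 1009, so T = 1009 / 0.5417 = 1860 N.

T ≈ 1860 N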